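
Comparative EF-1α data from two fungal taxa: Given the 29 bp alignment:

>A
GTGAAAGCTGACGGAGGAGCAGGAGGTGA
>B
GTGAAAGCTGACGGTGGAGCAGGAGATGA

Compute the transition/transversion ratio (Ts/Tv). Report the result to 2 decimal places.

Transitions are A↔G and C↔T; transversions are all other mismatches.
Transitions: 1. Transversions: 1.
R = 1/1 = 1.00.

1.00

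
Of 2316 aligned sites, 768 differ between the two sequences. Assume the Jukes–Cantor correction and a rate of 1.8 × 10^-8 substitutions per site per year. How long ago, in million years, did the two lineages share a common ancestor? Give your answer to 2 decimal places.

12.16

p = 768/2316 ≈ 0.331606.
d = −(3/4) ln(1 − 4p/3) = −0.75 ln(1 − 0.442141) = −0.75 ln(0.557859)
  = −0.75 × (-0.583649) = 0.437737 substitutions/site.
Under a molecular clock d = 2μt, so t = d/(2μ) = 0.437737 / (2 × 1.8 × 10^-8) = 12.16 million years.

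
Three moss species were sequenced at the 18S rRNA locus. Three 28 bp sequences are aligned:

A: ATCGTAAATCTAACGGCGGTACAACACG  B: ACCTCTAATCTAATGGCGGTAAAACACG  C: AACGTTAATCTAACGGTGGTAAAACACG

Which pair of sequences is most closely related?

A and C

A–B: 6/28 differ, p = 0.214, d = 0.252.
A–C: 4/28 differ, p = 0.143, d = 0.158.
B–C: 5/28 differ, p = 0.179, d = 0.204.
The smallest distance is between A and C.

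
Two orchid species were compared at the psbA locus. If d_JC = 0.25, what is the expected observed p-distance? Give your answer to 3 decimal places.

0.213

p = (3/4)(1 − e^(−4d/3)) = 0.75 × (1 − e^(-0.333333)) = 0.75 × (1 − 0.716532) = 0.212601.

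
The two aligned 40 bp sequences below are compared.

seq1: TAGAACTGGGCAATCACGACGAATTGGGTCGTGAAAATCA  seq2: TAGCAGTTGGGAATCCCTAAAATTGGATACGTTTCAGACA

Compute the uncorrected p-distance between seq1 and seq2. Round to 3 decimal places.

0.450

The sequences differ at 18 of 40 positions.
p = 18/40 = 0.450.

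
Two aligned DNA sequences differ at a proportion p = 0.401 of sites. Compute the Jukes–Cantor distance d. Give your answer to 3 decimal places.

0.574

d = −(3/4) ln(1 − 4p/3) = −0.75 ln(1 − 0.534667) = −0.75 ln(0.465333)
  = −0.75 × (-0.765002) = 0.573752 substitutions/site.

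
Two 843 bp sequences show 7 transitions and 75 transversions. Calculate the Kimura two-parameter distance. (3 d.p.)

P = 7/843 ≈ 0.008304 and Q = 75/843 ≈ 0.088968.
Under the Kimura two-parameter model, d = −½ ln(1 − 2P − Q) − ¼ ln(1 − 2Q).
1 − 2P − Q = 0.894424, giving −½ ln(0.894424) = 0.055788.
1 − 2Q = 0.822064, giving −¼ ln(0.822064) = 0.048984.
d = 0.055788 + 0.048984 = 0.104772.

0.105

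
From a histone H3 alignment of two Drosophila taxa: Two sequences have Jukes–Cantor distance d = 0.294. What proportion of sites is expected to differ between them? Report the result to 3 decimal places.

p = (3/4)(1 − e^(−4d/3)) = 0.75 × (1 − e^(-0.392)) = 0.75 × (1 − 0.675704) = 0.243222.

0.243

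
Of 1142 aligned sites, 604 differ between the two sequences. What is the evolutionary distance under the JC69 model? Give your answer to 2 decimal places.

0.92

p = 604/1142 ≈ 0.528897.
d = −(3/4) ln(1 − 4p/3) = −0.75 ln(1 − 0.705196) = −0.75 ln(0.294804)
  = −0.75 × (-1.221445) = 0.916084 substitutions/site.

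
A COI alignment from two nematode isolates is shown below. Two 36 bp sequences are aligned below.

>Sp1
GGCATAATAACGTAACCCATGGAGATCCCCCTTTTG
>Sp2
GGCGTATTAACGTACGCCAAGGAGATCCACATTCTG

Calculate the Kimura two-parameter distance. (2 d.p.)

0.26

Of 36 sites, 2 differences are transitions and 6 are transversions, so P = 2/36 ≈ 0.055556 and Q = 6/36 ≈ 0.166667.
Under the Kimura two-parameter model, d = −½ ln(1 − 2P − Q) − ¼ ln(1 − 2Q).
1 − 2P − Q = 0.722221, giving −½ ln(0.722221) = 0.162712.
1 − 2Q = 0.666666, giving −¼ ln(0.666666) = 0.101367.
d = 0.162712 + 0.101367 = 0.264079.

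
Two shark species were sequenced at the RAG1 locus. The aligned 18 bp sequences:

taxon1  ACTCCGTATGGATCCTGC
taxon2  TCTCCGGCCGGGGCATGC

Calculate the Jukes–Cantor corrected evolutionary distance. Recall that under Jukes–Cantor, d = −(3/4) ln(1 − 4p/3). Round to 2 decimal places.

0.55

The sequences differ at 7 of 18 sites (1, 7, 8, 9, 12, 13, 15), so p = 7/18 ≈ 0.388889.
d = −(3/4) ln(1 − 4p/3) = −0.75 ln(1 − 0.518519) = −0.75 ln(0.481481)
  = −0.75 × (-0.730889) = 0.548167 substitutions/site.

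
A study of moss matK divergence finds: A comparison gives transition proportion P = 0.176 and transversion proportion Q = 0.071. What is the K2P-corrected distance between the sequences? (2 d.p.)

Under the Kimura two-parameter model, d = −½ ln(1 − 2P − Q) − ¼ ln(1 − 2Q).
1 − 2P − Q = 0.577, giving −½ ln(0.577) = 0.274957.
1 − 2Q = 0.858, giving −¼ ln(0.858) = 0.038288.
d = 0.274957 + 0.038288 = 0.313245.

0.31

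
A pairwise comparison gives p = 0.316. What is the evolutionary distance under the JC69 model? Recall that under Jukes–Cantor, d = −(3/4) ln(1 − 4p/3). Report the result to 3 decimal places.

0.410

d = −(3/4) ln(1 − 4p/3) = −0.75 ln(1 − 0.421333) = −0.75 ln(0.578667)
  = −0.75 × (-0.547028) = 0.410271 substitutions/site.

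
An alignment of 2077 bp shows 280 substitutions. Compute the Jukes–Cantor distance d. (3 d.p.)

0.149

p = 280/2077 ≈ 0.13481.
d = −(3/4) ln(1 − 4p/3) = −0.75 ln(1 − 0.179747) = −0.75 ln(0.820253)
  = −0.75 × (-0.198142) = 0.148607 substitutions/site.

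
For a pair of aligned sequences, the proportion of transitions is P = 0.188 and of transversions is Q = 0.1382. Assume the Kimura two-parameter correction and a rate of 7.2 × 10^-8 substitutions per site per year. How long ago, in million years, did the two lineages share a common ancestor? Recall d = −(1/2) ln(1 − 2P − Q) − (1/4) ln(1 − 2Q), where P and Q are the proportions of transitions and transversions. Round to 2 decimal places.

Under the Kimura two-parameter model, d = −½ ln(1 − 2P − Q) − ¼ ln(1 − 2Q).
1 − 2P − Q = 0.4858, giving −½ ln(0.4858) = 0.360979.
1 − 2Q = 0.7236, giving −¼ ln(0.7236) = 0.080879.
d = 0.360979 + 0.080879 = 0.441858.
Under a molecular clock d = 2μt, so t = d/(2μ) = 0.441858 / (2 × 7.2 × 10^-8) = 3.07 million years.

3.07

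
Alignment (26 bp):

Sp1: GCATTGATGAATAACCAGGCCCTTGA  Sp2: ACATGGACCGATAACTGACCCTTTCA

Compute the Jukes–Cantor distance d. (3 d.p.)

The sequences differ at 11 of 26 sites, so p = 11/26 ≈ 0.423077.
d = −(3/4) ln(1 − 4p/3) = −0.75 ln(1 − 0.564103) = −0.75 ln(0.435897)
  = −0.75 × (-0.830349) = 0.622762 substitutions/site.

0.623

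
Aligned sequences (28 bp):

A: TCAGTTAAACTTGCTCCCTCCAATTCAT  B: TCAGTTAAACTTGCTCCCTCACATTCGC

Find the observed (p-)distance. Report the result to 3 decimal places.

0.143

The sequences differ at 4 of 28 positions (sites 21, 22, 27, 28).
p = 4/28 = 0.142857… ≈ 0.143 (to 3 d.p.).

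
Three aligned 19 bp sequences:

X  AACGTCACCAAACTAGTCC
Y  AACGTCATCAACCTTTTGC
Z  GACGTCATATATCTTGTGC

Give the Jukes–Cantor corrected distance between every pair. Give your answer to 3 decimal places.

X–Y: 5/19 sites differ → p ≈ 0.263158, d = −0.75 ln(1 − 0.350877) = 0.324100 ≈ 0.324.
X–Z: 7/19 sites differ → p ≈ 0.368421, d = −0.75 ln(1 − 0.491228) = 0.506816 ≈ 0.507.
Y–Z: 5/19 sites differ → p ≈ 0.263158, d = −0.75 ln(1 − 0.350877) = 0.324100 ≈ 0.324.

d(X,Y) = 0.324, d(X,Z) = 0.507, d(Y,Z) = 0.324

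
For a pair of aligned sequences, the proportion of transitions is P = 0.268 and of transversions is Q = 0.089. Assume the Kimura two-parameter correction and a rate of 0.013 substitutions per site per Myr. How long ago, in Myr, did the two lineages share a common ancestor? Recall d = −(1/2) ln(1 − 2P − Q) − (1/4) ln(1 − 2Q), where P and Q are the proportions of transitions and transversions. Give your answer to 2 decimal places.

20.75

Under the Kimura two-parameter model, d = −½ ln(1 − 2P − Q) − ¼ ln(1 − 2Q).
1 − 2P − Q = 0.375, giving −½ ln(0.375) = 0.490415.
1 − 2Q = 0.822, giving −¼ ln(0.822) = 0.049004.
d = 0.490415 + 0.049004 = 0.539419.
Under a molecular clock d = 2μt, so t = d/(2μ) = 0.539419 / (2 × 0.013) = 20.75 Myr.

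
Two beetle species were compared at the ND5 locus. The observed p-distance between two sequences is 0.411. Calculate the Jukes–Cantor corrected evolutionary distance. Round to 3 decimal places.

d = −(3/4) ln(1 − 4p/3) = −0.75 ln(1 − 0.548) = −0.75 ln(0.452)
  = −0.75 × (-0.794073) = 0.595555 substitutions/site.

0.596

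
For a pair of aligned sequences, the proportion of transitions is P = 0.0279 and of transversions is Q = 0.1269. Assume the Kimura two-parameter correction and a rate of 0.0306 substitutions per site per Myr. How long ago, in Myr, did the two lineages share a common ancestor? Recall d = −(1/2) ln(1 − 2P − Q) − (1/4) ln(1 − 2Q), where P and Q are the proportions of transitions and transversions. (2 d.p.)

2.84

Under the Kimura two-parameter model, d = −½ ln(1 − 2P − Q) − ¼ ln(1 − 2Q).
1 − 2P − Q = 0.8173, giving −½ ln(0.8173) = 0.100875.
1 − 2Q = 0.7462, giving −¼ ln(0.7462) = 0.073190.
d = 0.100875 + 0.073190 = 0.174065.
Under a molecular clock d = 2μt, so t = d/(2μ) = 0.174065 / (2 × 0.0306) = 2.84 Myr.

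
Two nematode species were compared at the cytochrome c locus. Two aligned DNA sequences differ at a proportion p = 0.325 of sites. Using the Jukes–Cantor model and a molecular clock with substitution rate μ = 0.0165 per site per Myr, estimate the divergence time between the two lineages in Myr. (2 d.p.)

d = −(3/4) ln(1 − 4p/3) = −0.75 ln(1 − 0.433333) = −0.75 ln(0.566667)
  = −0.75 × (-0.567983) = 0.425987 substitutions/site.
Under a molecular clock d = 2μt, so t = d/(2μ) = 0.425987 / (2 × 0.0165) = 12.91 Myr.

12.91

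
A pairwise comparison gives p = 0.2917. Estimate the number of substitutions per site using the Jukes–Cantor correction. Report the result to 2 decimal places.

0.37

d = −(3/4) ln(1 − 4p/3) = −0.75 ln(1 − 0.388933) = −0.75 ln(0.611067)
  = −0.75 × (-0.492549) = 0.369412 substitutions/site.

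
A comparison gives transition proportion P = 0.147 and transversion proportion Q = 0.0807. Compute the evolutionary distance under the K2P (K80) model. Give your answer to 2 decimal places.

0.28

Under the Kimura two-parameter model, d = −½ ln(1 − 2P − Q) − ¼ ln(1 − 2Q).
1 − 2P − Q = 0.6253, giving −½ ln(0.6253) = 0.234762.
1 − 2Q = 0.8386, giving −¼ ln(0.8386) = 0.044005.
d = 0.234762 + 0.044005 = 0.278767.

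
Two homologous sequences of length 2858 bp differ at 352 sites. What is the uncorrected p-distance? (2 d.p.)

0.12

p = 352/2858 = 0.123163… ≈ 0.12 (to 2 d.p.).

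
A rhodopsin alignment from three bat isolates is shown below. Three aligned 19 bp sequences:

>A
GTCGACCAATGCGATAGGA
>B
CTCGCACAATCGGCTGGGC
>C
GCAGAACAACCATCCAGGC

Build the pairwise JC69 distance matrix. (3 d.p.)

A–B: 8/19 sites differ → p ≈ 0.421053, d = −0.75 ln(1 − 0.561404) = 0.618132 ≈ 0.618.
A–C: 10/19 sites differ → p ≈ 0.526316, d = −0.75 ln(1 − 0.701755) = 0.907380 ≈ 0.907.
B–C: 9/19 sites differ → p ≈ 0.473684, d = −0.75 ln(1 − 0.631579) = 0.748897 ≈ 0.749.

d(A,B) = 0.618, d(A,C) = 0.907, d(B,C) = 0.749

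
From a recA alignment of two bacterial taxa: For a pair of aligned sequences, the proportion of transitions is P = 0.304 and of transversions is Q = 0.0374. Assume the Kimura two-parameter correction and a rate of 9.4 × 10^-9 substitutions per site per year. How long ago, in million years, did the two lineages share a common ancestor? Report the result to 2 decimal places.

Under the Kimura two-parameter model, d = −½ ln(1 − 2P − Q) − ¼ ln(1 − 2Q).
1 − 2P − Q = 0.3546, giving −½ ln(0.3546) = 0.518382.
1 − 2Q = 0.9252, giving −¼ ln(0.9252) = 0.019436.
d = 0.518382 + 0.019436 = 0.537818.
Under a molecular clock d = 2μt, so t = d/(2μ) = 0.537818 / (2 × 9.4 × 10^-9) = 28.61 million years.

28.61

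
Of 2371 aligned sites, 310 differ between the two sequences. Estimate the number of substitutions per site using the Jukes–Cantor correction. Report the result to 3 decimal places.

p = 310/2371 ≈ 0.130747.
d = −(3/4) ln(1 − 4p/3) = −0.75 ln(1 − 0.174329) = −0.75 ln(0.825671)
  = −0.75 × (-0.191559) = 0.143669 substitutions/site.

0.144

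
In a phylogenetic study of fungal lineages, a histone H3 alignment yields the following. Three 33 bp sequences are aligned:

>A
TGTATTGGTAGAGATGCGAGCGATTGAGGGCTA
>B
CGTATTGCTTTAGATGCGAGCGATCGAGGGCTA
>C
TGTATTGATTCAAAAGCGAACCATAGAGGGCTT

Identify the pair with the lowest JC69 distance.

A–B: 5/33 differ, p = 0.152, d = 0.169.
A–C: 9/33 differ, p = 0.273, d = 0.339.
B–C: 9/33 differ, p = 0.273, d = 0.339.
The smallest distance is between A and B.

A and B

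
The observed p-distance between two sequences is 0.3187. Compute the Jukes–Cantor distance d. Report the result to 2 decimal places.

0.41

d = −(3/4) ln(1 − 4p/3) = −0.75 ln(1 − 0.424933) = −0.75 ln(0.575067)
  = −0.75 × (-0.553269) = 0.414952 substitutions/site.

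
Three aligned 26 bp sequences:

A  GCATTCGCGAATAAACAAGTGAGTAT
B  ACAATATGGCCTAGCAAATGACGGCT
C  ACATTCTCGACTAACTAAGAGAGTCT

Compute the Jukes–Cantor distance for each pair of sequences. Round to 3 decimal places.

A–B: 16/26 sites differ → p ≈ 0.615385, d = −0.75 ln(1 − 0.820513) = 1.288239 ≈ 1.288.
A–C: 7/26 sites differ → p ≈ 0.269231, d = −0.75 ln(1 − 0.358975) = 0.333515 ≈ 0.334.
B–C: 11/26 sites differ → p ≈ 0.423077, d = −0.75 ln(1 − 0.564103) = 0.622762 ≈ 0.623.

d(A,B) = 1.288, d(A,C) = 0.334, d(B,C) = 0.623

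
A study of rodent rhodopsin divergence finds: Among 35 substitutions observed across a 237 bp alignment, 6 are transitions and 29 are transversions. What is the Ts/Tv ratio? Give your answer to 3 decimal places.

R = 6/29 = 0.206896… ≈ 0.207 (to 3 d.p.).

0.207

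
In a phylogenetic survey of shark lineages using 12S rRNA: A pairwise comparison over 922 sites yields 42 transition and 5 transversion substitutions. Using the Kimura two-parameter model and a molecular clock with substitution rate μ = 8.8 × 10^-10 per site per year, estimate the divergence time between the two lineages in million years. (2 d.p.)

P = 42/922 ≈ 0.045553 and Q = 5/922 ≈ 0.005423.
Under the Kimura two-parameter model, d = −½ ln(1 − 2P − Q) − ¼ ln(1 − 2Q).
1 − 2P − Q = 0.903471, giving −½ ln(0.903471) = 0.050756.
1 − 2Q = 0.989154, giving −¼ ln(0.989154) = 0.002726.
d = 0.050756 + 0.002726 = 0.053482.
Under a molecular clock d = 2μt, so t = d/(2μ) = 0.053482 / (2 × 8.8 × 10^-10) = 30.39 million years.

30.39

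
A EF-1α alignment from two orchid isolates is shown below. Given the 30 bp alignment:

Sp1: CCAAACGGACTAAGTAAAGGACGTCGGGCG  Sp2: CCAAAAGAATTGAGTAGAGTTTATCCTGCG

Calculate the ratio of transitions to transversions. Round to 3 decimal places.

1.200

Transitions are A↔G and C↔T; transversions are all other mismatches.
Transitions: 6. Transversions: 5.
R = 6/5 = 1.200.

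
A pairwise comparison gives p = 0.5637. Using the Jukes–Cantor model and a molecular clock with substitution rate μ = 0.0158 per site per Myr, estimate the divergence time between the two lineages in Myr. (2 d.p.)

33.05

d = −(3/4) ln(1 − 4p/3) = −0.75 ln(1 − 0.7516) = −0.75 ln(0.2484)
  = −0.75 × (-1.392715) = 1.044536 substitutions/site.
Under a molecular clock d = 2μt, so t = d/(2μ) = 1.044536 / (2 × 0.0158) = 33.05 Myr.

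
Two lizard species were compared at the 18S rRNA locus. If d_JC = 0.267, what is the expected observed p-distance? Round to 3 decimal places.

p = (3/4)(1 − e^(−4d/3)) = 0.75 × (1 − e^(-0.356)) = 0.75 × (1 − 0.700473) = 0.224645.

0.225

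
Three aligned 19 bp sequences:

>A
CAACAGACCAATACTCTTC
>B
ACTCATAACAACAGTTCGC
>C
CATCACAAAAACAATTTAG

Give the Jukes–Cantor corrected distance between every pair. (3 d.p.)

A–B: 10/19 sites differ → p ≈ 0.526316, d = −0.75 ln(1 − 0.701755) = 0.907380 ≈ 0.907.
A–C: 9/19 sites differ → p ≈ 0.473684, d = −0.75 ln(1 − 0.631579) = 0.748897 ≈ 0.749.
B–C: 8/19 sites differ → p ≈ 0.421053, d = −0.75 ln(1 − 0.561404) = 0.618132 ≈ 0.618.

d(A,B) = 0.907, d(A,C) = 0.749, d(B,C) = 0.618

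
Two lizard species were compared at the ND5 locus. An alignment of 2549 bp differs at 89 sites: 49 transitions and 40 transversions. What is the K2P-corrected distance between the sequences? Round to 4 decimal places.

P = 49/2549 ≈ 0.019223 and Q = 40/2549 ≈ 0.015692.
Under the Kimura two-parameter model, d = −½ ln(1 − 2P − Q) − ¼ ln(1 − 2Q).
1 − 2P − Q = 0.945862, giving −½ ln(0.945862) = 0.027829.
1 − 2Q = 0.968616, giving −¼ ln(0.968616) = 0.007972.
d = 0.027829 + 0.007972 = 0.035801.

0.0358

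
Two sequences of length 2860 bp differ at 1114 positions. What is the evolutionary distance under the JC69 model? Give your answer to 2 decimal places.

0.55

p = 1114/2860 ≈ 0.38951.
d = −(3/4) ln(1 − 4p/3) = −0.75 ln(1 − 0.519347) = −0.75 ln(0.480653)
  = −0.75 × (-0.732610) = 0.549458 substitutions/site.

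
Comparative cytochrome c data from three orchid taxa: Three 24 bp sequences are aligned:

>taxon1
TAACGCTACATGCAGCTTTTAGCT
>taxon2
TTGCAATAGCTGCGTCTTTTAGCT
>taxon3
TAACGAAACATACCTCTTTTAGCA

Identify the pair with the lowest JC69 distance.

taxon1 and taxon3

taxon1–taxon2: 8/24 differ, p = 0.333, d = 0.441.
taxon1–taxon3: 6/24 differ, p = 0.250, d = 0.304.
taxon2–taxon3: 9/24 differ, p = 0.375, d = 0.520.
The smallest distance is between taxon1 and taxon3.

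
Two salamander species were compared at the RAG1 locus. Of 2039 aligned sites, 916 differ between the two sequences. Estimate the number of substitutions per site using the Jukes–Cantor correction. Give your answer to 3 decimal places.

0.685

p = 916/2039 ≈ 0.44924.
d = −(3/4) ln(1 − 4p/3) = −0.75 ln(1 − 0.598987) = −0.75 ln(0.401013)
  = −0.75 × (-0.913761) = 0.685321 substitutions/site.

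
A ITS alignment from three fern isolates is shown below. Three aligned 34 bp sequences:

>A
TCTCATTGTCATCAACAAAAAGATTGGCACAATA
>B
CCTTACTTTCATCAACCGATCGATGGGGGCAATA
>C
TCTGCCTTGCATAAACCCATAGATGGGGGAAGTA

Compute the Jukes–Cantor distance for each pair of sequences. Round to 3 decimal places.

A–B: 11/34 sites differ → p ≈ 0.323529, d = −0.75 ln(1 − 0.431372) = 0.423397 ≈ 0.423.
A–C: 14/34 sites differ → p ≈ 0.411765, d = −0.75 ln(1 − 0.54902) = 0.597249 ≈ 0.597.
B–C: 9/34 sites differ → p ≈ 0.264706, d = −0.75 ln(1 − 0.352941) = 0.326488 ≈ 0.326.

d(A,B) = 0.423, d(A,C) = 0.597, d(B,C) = 0.326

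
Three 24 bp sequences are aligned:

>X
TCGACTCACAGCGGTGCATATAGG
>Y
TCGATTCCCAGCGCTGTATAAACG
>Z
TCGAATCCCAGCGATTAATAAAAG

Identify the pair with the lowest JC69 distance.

Y and Z

X–Y: 6/24 differ, p = 0.250, d = 0.304.
X–Z: 7/24 differ, p = 0.292, d = 0.369.
Y–Z: 5/24 differ, p = 0.208, d = 0.244.
The smallest distance is between Y and Z.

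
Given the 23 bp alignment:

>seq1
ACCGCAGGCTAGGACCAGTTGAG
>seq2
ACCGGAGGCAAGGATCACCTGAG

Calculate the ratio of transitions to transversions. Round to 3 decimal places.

Transitions are A↔G and C↔T; transversions are all other mismatches.
Transitions: 2. Transversions: 3.
R = 2/3 = 0.666666… ≈ 0.667 (to 3 d.p.).

0.667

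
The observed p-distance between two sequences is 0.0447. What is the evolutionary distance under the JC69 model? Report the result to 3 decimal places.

0.046

d = −(3/4) ln(1 − 4p/3) = −0.75 ln(1 − 0.0596) = −0.75 ln(0.9404)
  = −0.75 × (-0.061450) = 0.046088 substitutions/site.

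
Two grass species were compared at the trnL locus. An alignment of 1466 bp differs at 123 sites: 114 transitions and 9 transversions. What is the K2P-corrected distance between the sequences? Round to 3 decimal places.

P = 114/1466 ≈ 0.077763 and Q = 9/1466 ≈ 0.006139.
Under the Kimura two-parameter model, d = −½ ln(1 − 2P − Q) − ¼ ln(1 − 2Q).
1 − 2P − Q = 0.838335, giving −½ ln(0.838335) = 0.088169.
1 − 2Q = 0.987722, giving −¼ ln(0.987722) = 0.003088.
d = 0.088169 + 0.003088 = 0.091257.

0.091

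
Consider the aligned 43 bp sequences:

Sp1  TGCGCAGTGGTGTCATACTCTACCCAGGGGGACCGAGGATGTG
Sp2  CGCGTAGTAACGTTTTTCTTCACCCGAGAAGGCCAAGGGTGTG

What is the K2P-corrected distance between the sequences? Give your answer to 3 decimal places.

Of 43 sites, 15 differences are transitions and 2 are transversions, so P = 15/43 ≈ 0.348837 and Q = 2/43 ≈ 0.046512.
Under the Kimura two-parameter model, d = −½ ln(1 − 2P − Q) − ¼ ln(1 − 2Q).
1 − 2P − Q = 0.255814, giving −½ ln(0.255814) = 0.681652.
1 − 2Q = 0.906976, giving −¼ ln(0.906976) = 0.024410.
d = 0.681652 + 0.024410 = 0.706062.

0.706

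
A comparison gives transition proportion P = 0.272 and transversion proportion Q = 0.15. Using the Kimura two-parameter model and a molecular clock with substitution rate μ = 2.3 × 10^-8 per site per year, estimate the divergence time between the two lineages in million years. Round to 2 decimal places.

14.81

Under the Kimura two-parameter model, d = −½ ln(1 − 2P − Q) − ¼ ln(1 − 2Q).
1 − 2P − Q = 0.306, giving −½ ln(0.306) = 0.592085.
1 − 2Q = 0.7, giving −¼ ln(0.7) = 0.089169.
d = 0.592085 + 0.089169 = 0.681254.
Under a molecular clock d = 2μt, so t = d/(2μ) = 0.681254 / (2 × 2.3 × 10^-8) = 14.81 million years.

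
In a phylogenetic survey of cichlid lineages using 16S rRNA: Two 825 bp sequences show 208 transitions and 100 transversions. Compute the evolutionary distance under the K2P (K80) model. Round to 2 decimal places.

P = 208/825 ≈ 0.252121 and Q = 100/825 ≈ 0.121212.
Under the Kimura two-parameter model, d = −½ ln(1 − 2P − Q) − ¼ ln(1 − 2Q).
1 − 2P − Q = 0.374546, giving −½ ln(0.374546) = 0.491020.
1 − 2Q = 0.757576, giving −¼ ln(0.757576) = 0.069408.
d = 0.491020 + 0.069408 = 0.560428.

0.56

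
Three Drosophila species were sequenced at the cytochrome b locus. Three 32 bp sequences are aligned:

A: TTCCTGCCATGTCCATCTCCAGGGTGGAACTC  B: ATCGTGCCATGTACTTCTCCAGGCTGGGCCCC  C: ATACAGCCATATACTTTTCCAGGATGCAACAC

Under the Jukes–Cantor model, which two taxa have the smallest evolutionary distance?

A and B

A–B: 8/32 differ, p = 0.250, d = 0.304.
A–C: 10/32 differ, p = 0.313, d = 0.404.
B–C: 10/32 differ, p = 0.313, d = 0.404.
The smallest distance is between A and B.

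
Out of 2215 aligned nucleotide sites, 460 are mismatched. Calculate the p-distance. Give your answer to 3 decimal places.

0.208

p = 460/2215 = 0.207674… ≈ 0.208 (to 3 d.p.).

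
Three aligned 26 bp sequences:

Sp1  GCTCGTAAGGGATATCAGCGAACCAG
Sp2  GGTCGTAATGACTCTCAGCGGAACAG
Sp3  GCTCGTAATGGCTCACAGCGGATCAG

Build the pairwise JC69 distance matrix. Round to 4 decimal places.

Sp1–Sp2: 7/26 sites differ → p ≈ 0.269231, d = −0.75 ln(1 − 0.358975) = 0.333515 ≈ 0.3335.
Sp1–Sp3: 6/26 sites differ → p ≈ 0.230769, d = −0.75 ln(1 − 0.307692) = 0.275793 ≈ 0.2758.
Sp2–Sp3: 4/26 sites differ → p ≈ 0.153846, d = −0.75 ln(1 − 0.205128) = 0.172181 ≈ 0.1722.

d(Sp1,Sp2) = 0.3335, d(Sp1,Sp3) = 0.2758, d(Sp2,Sp3) = 0.1722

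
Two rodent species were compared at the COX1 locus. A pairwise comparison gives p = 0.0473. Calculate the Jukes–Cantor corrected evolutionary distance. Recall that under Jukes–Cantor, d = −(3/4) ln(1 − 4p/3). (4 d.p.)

0.0489

d = −(3/4) ln(1 − 4p/3) = −0.75 ln(1 − 0.063067) = −0.75 ln(0.936933)
  = −0.75 × (-0.065144) = 0.048858 substitutions/site.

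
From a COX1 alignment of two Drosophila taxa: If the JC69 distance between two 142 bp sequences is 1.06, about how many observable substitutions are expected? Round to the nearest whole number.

Invert JC69: p = (3/4)(1 − e^(−4d/3)) = 0.75 × (1 − e^(-1.413333)) = 0.75 × (1 − 0.243331) = 0.567502.
Expected differing sites = pL ≈ 0.567502 × 142 = 80.585284 ≈ 81.

81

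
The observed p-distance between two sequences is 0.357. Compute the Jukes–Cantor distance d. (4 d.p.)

d = −(3/4) ln(1 − 4p/3) = −0.75 ln(1 − 0.476) = −0.75 ln(0.524)
  = −0.75 × (-0.646264) = 0.484698 substitutions/site.

0.4847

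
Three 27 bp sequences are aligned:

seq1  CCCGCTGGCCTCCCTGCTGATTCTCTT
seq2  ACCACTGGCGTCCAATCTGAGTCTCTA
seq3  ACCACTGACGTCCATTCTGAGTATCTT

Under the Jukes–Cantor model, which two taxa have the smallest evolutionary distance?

seq2 and seq3

seq1–seq2: 8/27 differ, p = 0.296, d = 0.377.
seq1–seq3: 8/27 differ, p = 0.296, d = 0.377.
seq2–seq3: 4/27 differ, p = 0.148, d = 0.165.
The smallest distance is between seq2 and seq3.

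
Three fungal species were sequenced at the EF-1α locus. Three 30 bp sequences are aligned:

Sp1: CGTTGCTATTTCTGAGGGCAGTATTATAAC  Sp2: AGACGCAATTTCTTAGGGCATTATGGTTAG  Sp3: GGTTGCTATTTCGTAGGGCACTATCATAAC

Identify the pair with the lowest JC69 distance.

Sp1–Sp2: 10/30 differ, p = 0.333, d = 0.441.
Sp1–Sp3: 5/30 differ, p = 0.167, d = 0.188.
Sp2–Sp3: 10/30 differ, p = 0.333, d = 0.441.
The smallest distance is between Sp1 and Sp3.

Sp1 and Sp3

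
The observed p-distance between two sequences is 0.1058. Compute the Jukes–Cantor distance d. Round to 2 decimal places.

d = −(3/4) ln(1 − 4p/3) = −0.75 ln(1 − 0.141067) = −0.75 ln(0.858933)
  = −0.75 × (-0.152064) = 0.114048 substitutions/site.

0.11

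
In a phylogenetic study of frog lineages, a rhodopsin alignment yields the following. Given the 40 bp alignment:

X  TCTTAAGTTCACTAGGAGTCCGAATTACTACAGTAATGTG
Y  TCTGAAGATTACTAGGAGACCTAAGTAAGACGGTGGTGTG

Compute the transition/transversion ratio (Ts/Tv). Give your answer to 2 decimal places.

Transitions are A↔G and C↔T; transversions are all other mismatches.
Transitions: 4. Transversions: 7.
R = 4/7 = 0.571428… ≈ 0.57 (to 2 d.p.).

0.57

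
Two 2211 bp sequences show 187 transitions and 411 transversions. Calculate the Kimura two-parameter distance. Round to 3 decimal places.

0.336

P = 187/2211 ≈ 0.084577 and Q = 411/2211 ≈ 0.185889.
Under the Kimura two-parameter model, d = −½ ln(1 − 2P − Q) − ¼ ln(1 − 2Q).
1 − 2P − Q = 0.644957, giving −½ ln(0.644957) = 0.219286.
1 − 2Q = 0.628222, giving −¼ ln(0.628222) = 0.116215.
d = 0.219286 + 0.116215 = 0.335501.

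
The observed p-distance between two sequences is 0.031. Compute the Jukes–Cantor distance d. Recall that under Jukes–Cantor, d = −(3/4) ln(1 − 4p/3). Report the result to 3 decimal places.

0.032

d = −(3/4) ln(1 − 4p/3) = −0.75 ln(1 − 0.041333) = −0.75 ln(0.958667)
  = −0.75 × (-0.042212) = 0.031659 substitutions/site.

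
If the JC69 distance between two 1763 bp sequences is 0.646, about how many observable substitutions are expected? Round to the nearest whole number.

Invert JC69: p = (3/4)(1 − e^(−4d/3)) = 0.75 × (1 − e^(-0.861333)) = 0.75 × (1 − 0.422598) = 0.433052.
Expected differing sites = pL ≈ 0.433052 × 1763 = 763.470676 ≈ 763.

763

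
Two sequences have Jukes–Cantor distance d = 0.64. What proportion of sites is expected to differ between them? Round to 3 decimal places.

p = (3/4)(1 − e^(−4d/3)) = 0.75 × (1 − e^(-0.853333)) = 0.75 × (1 − 0.425993) = 0.430505.

0.431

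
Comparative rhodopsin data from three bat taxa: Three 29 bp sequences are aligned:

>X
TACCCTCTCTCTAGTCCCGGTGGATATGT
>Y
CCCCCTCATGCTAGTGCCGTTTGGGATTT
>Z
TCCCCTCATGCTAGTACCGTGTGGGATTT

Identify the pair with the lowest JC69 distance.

X–Y: 11/29 differ, p = 0.379, d = 0.529.
X–Z: 11/29 differ, p = 0.379, d = 0.529.
Y–Z: 3/29 differ, p = 0.103, d = 0.111.
The smallest distance is between Y and Z.

Y and Z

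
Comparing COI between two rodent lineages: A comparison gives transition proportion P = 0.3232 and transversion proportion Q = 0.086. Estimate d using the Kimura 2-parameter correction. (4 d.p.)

0.7063

Under the Kimura two-parameter model, d = −½ ln(1 − 2P − Q) − ¼ ln(1 − 2Q).
1 − 2P − Q = 0.2676, giving −½ ln(0.2676) = 0.659131.
1 − 2Q = 0.828, giving −¼ ln(0.828) = 0.047186.
d = 0.659131 + 0.047186 = 0.706317.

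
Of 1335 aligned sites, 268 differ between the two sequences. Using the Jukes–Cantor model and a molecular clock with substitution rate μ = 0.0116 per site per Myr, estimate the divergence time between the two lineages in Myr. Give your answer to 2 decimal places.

p = 268/1335 ≈ 0.200749.
d = −(3/4) ln(1 − 4p/3) = −0.75 ln(1 − 0.267665) = −0.75 ln(0.732335)
  = −0.75 × (-0.311517) = 0.233638 substitutions/site.
Under a molecular clock d = 2μt, so t = d/(2μ) = 0.233638 / (2 × 0.0116) = 10.07 Myr.

10.07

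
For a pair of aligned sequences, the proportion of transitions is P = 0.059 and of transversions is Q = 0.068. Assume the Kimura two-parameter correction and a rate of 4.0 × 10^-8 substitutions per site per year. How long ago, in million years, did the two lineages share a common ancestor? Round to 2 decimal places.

1.74

Under the Kimura two-parameter model, d = −½ ln(1 − 2P − Q) − ¼ ln(1 − 2Q).
1 − 2P − Q = 0.814, giving −½ ln(0.814) = 0.102897.
1 − 2Q = 0.864, giving −¼ ln(0.864) = 0.036546.
d = 0.102897 + 0.036546 = 0.139443.
Under a molecular clock d = 2μt, so t = d/(2μ) = 0.139443 / (2 × 4.0 × 10^-8) = 1.74 million years.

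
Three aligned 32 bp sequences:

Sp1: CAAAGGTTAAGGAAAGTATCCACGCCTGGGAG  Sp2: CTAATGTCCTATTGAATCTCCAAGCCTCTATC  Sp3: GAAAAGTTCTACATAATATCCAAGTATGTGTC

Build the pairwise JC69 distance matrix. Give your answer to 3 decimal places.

Sp1–Sp2: 17/32 sites differ → p = 0.53125, d = −0.75 ln(1 − 0.708333) = 0.924107 ≈ 0.924.
Sp1–Sp3: 14/32 sites differ → p = 0.4375, d = −0.75 ln(1 − 0.583333) = 0.656601 ≈ 0.657.
Sp2–Sp3: 12/32 sites differ → p = 0.375, d = −0.75 ln(1 − 0.5) = 0.519860 ≈ 0.520.

d(Sp1,Sp2) = 0.924, d(Sp1,Sp3) = 0.657, d(Sp2,Sp3) = 0.520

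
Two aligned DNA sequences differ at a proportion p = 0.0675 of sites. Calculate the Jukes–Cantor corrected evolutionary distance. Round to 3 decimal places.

0.071

d = −(3/4) ln(1 − 4p/3) = −0.75 ln(1 − 0.09) = −0.75 ln(0.91)
  = −0.75 × (-0.094311) = 0.070733 substitutions/site.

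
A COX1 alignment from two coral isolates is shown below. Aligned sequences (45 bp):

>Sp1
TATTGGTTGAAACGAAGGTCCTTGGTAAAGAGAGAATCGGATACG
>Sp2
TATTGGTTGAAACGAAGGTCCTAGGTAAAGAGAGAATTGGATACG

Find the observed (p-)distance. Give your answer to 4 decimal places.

The sequences differ at 2 of 45 positions (sites 23, 38).
p = 2/45 = 0.044444… ≈ 0.0444 (to 4 d.p.).

0.0444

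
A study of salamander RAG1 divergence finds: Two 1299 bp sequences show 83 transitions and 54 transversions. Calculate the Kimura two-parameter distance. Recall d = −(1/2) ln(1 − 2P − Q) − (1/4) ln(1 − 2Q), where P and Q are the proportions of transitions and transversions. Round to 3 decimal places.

0.114

P = 83/1299 ≈ 0.063895 and Q = 54/1299 ≈ 0.04157.
Under the Kimura two-parameter model, d = −½ ln(1 − 2P − Q) − ¼ ln(1 − 2Q).
1 − 2P − Q = 0.83064, giving −½ ln(0.83064) = 0.092779.
1 − 2Q = 0.91686, giving −¼ ln(0.91686) = 0.021700.
d = 0.092779 + 0.021700 = 0.114479.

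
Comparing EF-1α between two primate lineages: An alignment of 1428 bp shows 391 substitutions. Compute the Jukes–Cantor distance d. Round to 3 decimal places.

0.341

p = 391/1428 ≈ 0.27381.
d = −(3/4) ln(1 − 4p/3) = −0.75 ln(1 − 0.36508) = −0.75 ln(0.63492)
  = −0.75 × (-0.454256) = 0.340692 substitutions/site.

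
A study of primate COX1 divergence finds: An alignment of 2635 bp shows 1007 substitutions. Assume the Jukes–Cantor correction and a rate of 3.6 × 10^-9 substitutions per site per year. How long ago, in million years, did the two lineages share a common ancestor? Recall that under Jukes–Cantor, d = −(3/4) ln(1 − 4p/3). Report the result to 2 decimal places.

74.21

p = 1007/2635 ≈ 0.382163.
d = −(3/4) ln(1 − 4p/3) = −0.75 ln(1 − 0.509551) = −0.75 ln(0.490449)
  = −0.75 × (-0.712434) = 0.534326 substitutions/site.
Under a molecular clock d = 2μt, so t = d/(2μ) = 0.534326 / (2 × 3.6 × 10^-9) = 74.21 million years.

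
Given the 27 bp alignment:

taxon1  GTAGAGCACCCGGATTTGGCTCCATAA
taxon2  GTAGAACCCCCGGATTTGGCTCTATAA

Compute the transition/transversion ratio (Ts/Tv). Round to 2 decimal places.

Transitions are A↔G and C↔T; transversions are all other mismatches.
Transitions: 2. Transversions: 1.
R = 2/1 = 2.00.

2.00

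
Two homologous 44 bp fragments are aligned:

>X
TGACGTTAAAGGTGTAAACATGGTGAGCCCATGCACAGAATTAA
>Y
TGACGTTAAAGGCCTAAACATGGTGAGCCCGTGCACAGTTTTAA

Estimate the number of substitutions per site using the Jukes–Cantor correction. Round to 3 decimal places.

The sequences differ at 5 of 44 sites (13, 14, 31, 39, 40), so p = 5/44 ≈ 0.113636.
d = −(3/4) ln(1 − 4p/3) = −0.75 ln(1 − 0.151515) = −0.75 ln(0.848485)
  = −0.75 × (-0.164303) = 0.123227 substitutions/site.

0.123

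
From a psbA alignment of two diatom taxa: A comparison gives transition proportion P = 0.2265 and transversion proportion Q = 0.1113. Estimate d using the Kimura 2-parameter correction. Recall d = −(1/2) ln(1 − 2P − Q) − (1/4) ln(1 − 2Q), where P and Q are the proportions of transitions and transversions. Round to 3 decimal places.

0.478

Under the Kimura two-parameter model, d = −½ ln(1 − 2P − Q) − ¼ ln(1 − 2Q).
1 − 2P − Q = 0.4357, giving −½ ln(0.4357) = 0.415401.
1 − 2Q = 0.7774, giving −¼ ln(0.7774) = 0.062950.
d = 0.415401 + 0.062950 = 0.478351.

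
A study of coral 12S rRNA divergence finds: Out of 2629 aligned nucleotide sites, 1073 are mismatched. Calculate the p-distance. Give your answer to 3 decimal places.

p = 1073/2629 = 0.408139… ≈ 0.408 (to 3 d.p.).

0.408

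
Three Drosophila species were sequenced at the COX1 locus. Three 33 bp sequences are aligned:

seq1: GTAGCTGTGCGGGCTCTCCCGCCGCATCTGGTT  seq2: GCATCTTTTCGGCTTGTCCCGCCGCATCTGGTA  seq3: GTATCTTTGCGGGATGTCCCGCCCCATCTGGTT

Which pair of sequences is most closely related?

seq1–seq2: 8/33 differ, p = 0.242, d = 0.293.
seq1–seq3: 5/33 differ, p = 0.152, d = 0.169.
seq2–seq3: 6/33 differ, p = 0.182, d = 0.208.
The smallest distance is between seq1 and seq3.

seq1 and seq3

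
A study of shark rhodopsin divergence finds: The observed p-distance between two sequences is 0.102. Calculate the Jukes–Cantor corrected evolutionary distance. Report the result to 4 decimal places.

0.1096

d = −(3/4) ln(1 − 4p/3) = −0.75 ln(1 − 0.136) = −0.75 ln(0.864)
  = −0.75 × (-0.146183) = 0.109637 substitutions/site.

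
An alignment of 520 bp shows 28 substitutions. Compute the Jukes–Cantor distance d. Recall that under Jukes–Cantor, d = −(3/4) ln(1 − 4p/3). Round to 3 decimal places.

0.056

p = 28/520 ≈ 0.053846.
d = −(3/4) ln(1 − 4p/3) = −0.75 ln(1 − 0.071795) = −0.75 ln(0.928205)
  = −0.75 × (-0.074503) = 0.055877 substitutions/site.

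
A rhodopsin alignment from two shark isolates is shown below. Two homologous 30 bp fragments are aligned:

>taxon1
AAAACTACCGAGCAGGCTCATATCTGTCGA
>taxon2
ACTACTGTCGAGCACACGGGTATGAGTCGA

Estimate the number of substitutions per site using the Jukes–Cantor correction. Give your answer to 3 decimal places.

0.503

The sequences differ at 11 of 30 sites, so p = 11/30 ≈ 0.366667.
d = −(3/4) ln(1 − 4p/3) = −0.75 ln(1 − 0.488889) = −0.75 ln(0.511111)
  = −0.75 × (-0.671168) = 0.503376 substitutions/site.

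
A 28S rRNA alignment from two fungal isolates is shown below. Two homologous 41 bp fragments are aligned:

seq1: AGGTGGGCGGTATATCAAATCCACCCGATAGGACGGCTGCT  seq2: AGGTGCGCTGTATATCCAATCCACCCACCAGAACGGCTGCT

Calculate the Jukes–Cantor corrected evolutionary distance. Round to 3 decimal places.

0.194

The sequences differ at 7 of 41 sites (6, 9, 17, 27, 28, 29, 32), so p = 7/41 ≈ 0.170732.
d = −(3/4) ln(1 − 4p/3) = −0.75 ln(1 − 0.227643) = −0.75 ln(0.772357)
  = −0.75 × (-0.258308) = 0.193731 substitutions/site.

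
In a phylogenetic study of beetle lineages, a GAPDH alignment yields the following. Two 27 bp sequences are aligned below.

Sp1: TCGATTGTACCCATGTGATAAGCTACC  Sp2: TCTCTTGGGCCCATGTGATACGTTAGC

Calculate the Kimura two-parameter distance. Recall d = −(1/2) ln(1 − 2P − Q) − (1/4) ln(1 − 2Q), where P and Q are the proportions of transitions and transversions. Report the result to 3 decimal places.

Of 27 sites, 2 differences are transitions and 5 are transversions, so P = 2/27 ≈ 0.074074 and Q = 5/27 ≈ 0.185185.
Under the Kimura two-parameter model, d = −½ ln(1 − 2P − Q) − ¼ ln(1 − 2Q).
1 − 2P − Q = 0.666667, giving −½ ln(0.666667) = 0.202732.
1 − 2Q = 0.62963, giving −¼ ln(0.62963) = 0.115656.
d = 0.202732 + 0.115656 = 0.318388.

0.318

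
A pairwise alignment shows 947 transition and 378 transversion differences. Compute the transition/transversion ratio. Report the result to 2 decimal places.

2.51

R = 947/378 = 2.505291… ≈ 2.51 (to 2 d.p.).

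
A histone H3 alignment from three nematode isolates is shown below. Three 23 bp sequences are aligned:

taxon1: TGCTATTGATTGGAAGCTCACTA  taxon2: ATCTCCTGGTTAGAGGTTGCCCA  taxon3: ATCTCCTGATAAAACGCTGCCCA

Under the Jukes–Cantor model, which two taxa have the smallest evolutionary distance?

taxon2 and taxon3

taxon1–taxon2: 11/23 differ, p = 0.478, d = 0.761.
taxon1–taxon3: 11/23 differ, p = 0.478, d = 0.761.
taxon2–taxon3: 5/23 differ, p = 0.217, d = 0.257.
The smallest distance is between taxon2 and taxon3.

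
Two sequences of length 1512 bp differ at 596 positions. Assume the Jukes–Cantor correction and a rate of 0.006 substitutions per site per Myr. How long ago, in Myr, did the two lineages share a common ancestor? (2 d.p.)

46.60

p = 596/1512 ≈ 0.39418.
d = −(3/4) ln(1 − 4p/3) = −0.75 ln(1 − 0.525573) = −0.75 ln(0.474427)
  = −0.75 × (-0.745648) = 0.559236 substitutions/site.
Under a molecular clock d = 2μt, so t = d/(2μ) = 0.559236 / (2 × 0.006) = 46.60 Myr.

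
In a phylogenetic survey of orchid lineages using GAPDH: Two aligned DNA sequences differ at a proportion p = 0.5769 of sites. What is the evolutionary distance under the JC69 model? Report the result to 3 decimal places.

1.100

d = −(3/4) ln(1 − 4p/3) = −0.75 ln(1 − 0.7692) = −0.75 ln(0.2308)
  = −0.75 × (-1.466204) = 1.099653 substitutions/site.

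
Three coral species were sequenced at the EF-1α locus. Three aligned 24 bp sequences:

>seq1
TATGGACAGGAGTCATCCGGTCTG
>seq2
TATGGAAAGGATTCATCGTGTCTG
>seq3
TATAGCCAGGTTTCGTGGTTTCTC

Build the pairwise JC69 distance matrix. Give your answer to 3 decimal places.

d(seq1,seq2) = 0.188, d(seq1,seq3) = 0.608, d(seq2,seq3) = 0.441

seq1–seq2: 4/24 sites differ → p ≈ 0.166667, d = −0.75 ln(1 − 0.222223) = 0.188487 ≈ 0.188.
seq1–seq3: 10/24 sites differ → p ≈ 0.416667, d = −0.75 ln(1 − 0.555556) = 0.608198 ≈ 0.608.
seq2–seq3: 8/24 sites differ → p ≈ 0.333333, d = −0.75 ln(1 − 0.444444) = 0.440839 ≈ 0.441.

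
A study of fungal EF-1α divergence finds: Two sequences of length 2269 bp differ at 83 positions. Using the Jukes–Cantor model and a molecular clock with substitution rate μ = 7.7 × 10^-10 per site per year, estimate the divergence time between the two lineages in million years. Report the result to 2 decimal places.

p = 83/2269 ≈ 0.03658.
d = −(3/4) ln(1 − 4p/3) = −0.75 ln(1 − 0.048773) = −0.75 ln(0.951227)
  = −0.75 × (-0.050003) = 0.037502 substitutions/site.
Under a molecular clock d = 2μt, so t = d/(2μ) = 0.037502 / (2 × 7.7 × 10^-10) = 24.35 million years.

24.35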